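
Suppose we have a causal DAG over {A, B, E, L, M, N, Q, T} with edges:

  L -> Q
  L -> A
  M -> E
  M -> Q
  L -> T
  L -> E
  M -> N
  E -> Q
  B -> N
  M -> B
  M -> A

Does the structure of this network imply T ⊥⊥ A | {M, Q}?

No — T and A are not d-separated given {M, Q}.

We examine all 5 paths between T and A:
  1. T ← L → Q ← M → A — L:fork[open]; Q:collider[open]; M:fork[blocks] ⇒ blocked
  2. T ← L → Q ← E ← M → A — L:fork[open]; Q:collider[open]; E:chain[open]; M:fork[blocks] ⇒ blocked
  3. T ← L → E → Q ← M → A — L:fork[open]; E:chain[open]; Q:collider[open]; M:fork[blocks] ⇒ blocked
  4. T ← L → E ← M → A — L:fork[open]; E:collider[open]; M:fork[blocks] ⇒ blocked
  5. T ← L → A — L:fork[open] ⇒ active
Since the path T ← L → A is active, T and A are not d-separated given {M, Q}.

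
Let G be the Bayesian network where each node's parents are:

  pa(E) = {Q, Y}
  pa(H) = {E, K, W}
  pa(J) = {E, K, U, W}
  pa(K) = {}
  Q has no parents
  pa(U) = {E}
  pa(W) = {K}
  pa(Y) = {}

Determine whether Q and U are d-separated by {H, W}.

6 paths connect Q and U; each must be blocked for d-separation to hold:
Path 1: Q → E → U
  E is a chain and E is not conditioned on — no node blocks this path, so it is active.
Path 2: Q → E → J ← U
  J is a collider here and neither J nor any of its descendants is conditioned on, so the collider stays closed — the path is blocked at J.
Path 3: Q → E → H ← K → J ← U
  J is a collider here and neither J nor any of its descendants is conditioned on, so the collider stays closed — the path is blocked at J.
Path 4: Q → E → H ← K → W → J ← U
  W is a chain here and W is conditioned on, so the path is blocked at W.
Path 5: Q → E → H ← W ← K → J ← U
  W is a chain here and W is conditioned on, so the path is blocked at W.
Path 6: Q → E → H ← W → J ← U
  W is a fork here and W is conditioned on, so the path is blocked at W.
Because an active path exists, Q and U are not d-separated.

No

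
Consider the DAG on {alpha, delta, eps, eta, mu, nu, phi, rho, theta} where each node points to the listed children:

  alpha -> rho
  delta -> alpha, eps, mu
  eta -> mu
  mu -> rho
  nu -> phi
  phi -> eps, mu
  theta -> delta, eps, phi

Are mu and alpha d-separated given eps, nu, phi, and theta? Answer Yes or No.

6 paths connect mu and alpha; each must be blocked for d-separation to hold:
Path 1: mu ← phi → eps ← delta → alpha
  phi is a fork here and phi is conditioned on, so the path is blocked at phi.
Path 2: mu ← phi → eps ← theta → delta → alpha
  phi is a fork here and phi is conditioned on, so the path is blocked at phi.
Path 3: mu ← phi ← theta → eps ← delta → alpha
  phi is a chain here and phi is conditioned on, so the path is blocked at phi.
Path 4: mu ← phi ← theta → delta → alpha
  phi is a chain here and phi is conditioned on, so the path is blocked at phi.
Path 5: mu ← delta → alpha
  delta is a fork and delta is not conditioned on — no node blocks this path, so it is active.
Path 6: mu → rho ← alpha
  rho is a collider here and neither rho nor any of its descendants is conditioned on, so the collider stays closed — the path is blocked at rho.
Since the path mu ← delta → alpha is active, mu and alpha are not d-separated given {eps, nu, phi, theta}.

No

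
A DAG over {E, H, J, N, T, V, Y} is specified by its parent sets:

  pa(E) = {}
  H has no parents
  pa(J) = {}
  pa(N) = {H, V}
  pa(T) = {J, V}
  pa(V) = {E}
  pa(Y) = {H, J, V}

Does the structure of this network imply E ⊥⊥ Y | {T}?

No

There are 3 undirected paths between E and Y; checking each against the conditioning set {T}:
Path 1: E → V → T ← J → Y
  V is a chain and V is not conditioned on; T is a collider and T is conditioned on, which opens it; J is a fork and J is not conditioned on — no node blocks this path, so it is active.
Path 2: E → V → N ← H → Y
  N is a collider here and neither N nor any of its descendants is conditioned on, so the collider stays closed — the path is blocked at N.
Path 3: E → V → Y
  V is a chain and V is not conditioned on — no node blocks this path, so it is active.
Since the path E → V → T ← J → Y is active, E and Y are not d-separated given {T}.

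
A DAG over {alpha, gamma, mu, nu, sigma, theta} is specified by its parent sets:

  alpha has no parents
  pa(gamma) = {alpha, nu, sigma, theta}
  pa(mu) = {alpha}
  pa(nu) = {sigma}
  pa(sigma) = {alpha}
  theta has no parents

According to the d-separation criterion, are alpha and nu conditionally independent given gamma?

4 paths connect alpha and nu; each must be blocked for d-separation to hold:
Path 1: alpha → sigma → nu
  sigma is a chain and sigma is not conditioned on — no node blocks this path, so it is active.
Path 2: alpha → sigma → gamma ← nu
  sigma is a chain and sigma is not conditioned on; gamma is a collider and gamma is conditioned on, which opens it — no node blocks this path, so it is active.
Path 3: alpha → gamma ← sigma → nu
  gamma is a collider and gamma is conditioned on, which opens it; sigma is a fork and sigma is not conditioned on — no node blocks this path, so it is active.
Path 4: alpha → gamma ← nu
  gamma is a collider and gamma is conditioned on, which opens it — no node blocks this path, so it is active.
Since the path alpha → sigma → nu is active, alpha and nu are not d-separated given {gamma}.

No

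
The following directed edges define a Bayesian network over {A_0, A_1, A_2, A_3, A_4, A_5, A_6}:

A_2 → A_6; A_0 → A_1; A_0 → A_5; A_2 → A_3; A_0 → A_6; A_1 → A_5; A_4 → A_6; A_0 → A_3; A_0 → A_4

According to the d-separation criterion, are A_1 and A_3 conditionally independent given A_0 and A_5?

Yes — A_1 and A_3 are d-separated given {A_0, A_5}.

We examine all 6 paths between A_1 and A_3:
Path 1: A_1 → A_5 ← A_0 → A_4 → A_6 ← A_2 → A_3
  A_0 is a fork here and A_0 is conditioned on, so the path is blocked at A_0.
Path 2: A_1 → A_5 ← A_0 → A_6 ← A_2 → A_3
  A_0 is a fork here and A_0 is conditioned on, so the path is blocked at A_0.
Path 3: A_1 → A_5 ← A_0 → A_3
  A_0 is a fork here and A_0 is conditioned on, so the path is blocked at A_0.
Path 4: A_1 ← A_0 → A_4 → A_6 ← A_2 → A_3
  A_0 is a fork here and A_0 is conditioned on, so the path is blocked at A_0.
Path 5: A_1 ← A_0 → A_6 ← A_2 → A_3
  A_0 is a fork here and A_0 is conditioned on, so the path is blocked at A_0.
Path 6: A_1 ← A_0 → A_3
  A_0 is a fork here and A_0 is conditioned on, so the path is blocked at A_0.
All paths are blocked; A_1 ⊥ A_3 | {A_0, A_5} holds.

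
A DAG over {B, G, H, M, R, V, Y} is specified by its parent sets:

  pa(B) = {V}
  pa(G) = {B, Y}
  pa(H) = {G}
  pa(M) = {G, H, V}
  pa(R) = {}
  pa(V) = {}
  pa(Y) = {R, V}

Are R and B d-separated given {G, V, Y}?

There are 6 undirected paths between R and B; checking each against the conditioning set {G, V, Y}:
Path 1: R → Y ← V → B
  V is a fork here and V is conditioned on, so the path is blocked at V.
Path 2: R → Y ← V → M ← H ← G ← B
  V is a fork here and V is conditioned on, so the path is blocked at V.
Path 3: R → Y ← V → M ← G ← B
  V is a fork here and V is conditioned on, so the path is blocked at V.
Path 4: R → Y → G → H → M ← V → B
  Y is a chain here and Y is conditioned on, so the path is blocked at Y.
Path 5: R → Y → G ← B
  Y is a chain here and Y is conditioned on, so the path is blocked at Y.
Path 6: R → Y → G → M ← V → B
  Y is a chain here and Y is conditioned on, so the path is blocked at Y.
Every path is blocked, so R and B are d-separated given {G, V, Y}.

Yes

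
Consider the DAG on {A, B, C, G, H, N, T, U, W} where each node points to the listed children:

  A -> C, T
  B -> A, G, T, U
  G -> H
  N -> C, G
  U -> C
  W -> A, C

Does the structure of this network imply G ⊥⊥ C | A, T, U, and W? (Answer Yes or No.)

No

There are 6 undirected paths between G and C; checking each against the conditioning set {A, T, U, W}:
  1. G ← B → U → C — B:fork[open]; U:chain[blocks] ⇒ blocked
  2. G ← B → A ← W → C — B:fork[open]; A:collider[open]; W:fork[blocks] ⇒ blocked
  3. G ← B → A → C — B:fork[open]; A:chain[blocks] ⇒ blocked
  4. G ← B → T ← A ← W → C — B:fork[open]; T:collider[open]; A:chain[blocks]; W:fork[blocks] ⇒ blocked
  5. G ← B → T ← A → C — B:fork[open]; T:collider[open]; A:fork[blocks] ⇒ blocked
  6. G ← N → C — N:fork[open] ⇒ active
Since the path G ← N → C is active, G and C are not d-separated given {A, T, U, W}.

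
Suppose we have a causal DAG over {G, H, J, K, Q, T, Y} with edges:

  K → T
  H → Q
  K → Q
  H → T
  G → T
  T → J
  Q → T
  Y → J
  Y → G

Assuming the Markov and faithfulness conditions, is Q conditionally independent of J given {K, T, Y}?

Yes

There are 6 undirected paths between Q and J; checking each against the conditioning set {K, T, Y}:
  1. Q ← H → T ← G ← Y → J — H:fork[open]; T:collider[open]; G:chain[open]; Y:fork[blocks] ⇒ blocked
  2. Q ← H → T → J — H:fork[open]; T:chain[blocks] ⇒ blocked
  3. Q ← K → T ← G ← Y → J — K:fork[blocks]; T:collider[open]; G:chain[open]; Y:fork[blocks] ⇒ blocked
  4. Q ← K → T → J — K:fork[blocks]; T:chain[blocks] ⇒ blocked
  5. Q → T ← G ← Y → J — T:collider[open]; G:chain[open]; Y:fork[blocks] ⇒ blocked
  6. Q → T → J — T:chain[blocks] ⇒ blocked
All paths are blocked; Q ⊥ J | {K, T, Y} holds.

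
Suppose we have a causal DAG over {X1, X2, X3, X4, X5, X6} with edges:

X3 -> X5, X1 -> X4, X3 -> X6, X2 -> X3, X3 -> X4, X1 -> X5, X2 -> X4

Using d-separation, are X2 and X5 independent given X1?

4 paths connect X2 and X5; each must be blocked for d-separation to hold:
Path 1: X2 → X3 → X5
  X3 is a chain and X3 is not conditioned on — no node blocks this path, so it is active.
Path 2: X2 → X3 → X4 ← X1 → X5
  X4 is a collider here and neither X4 nor any of its descendants is conditioned on, so the collider stays closed — the path is blocked at X4.
Path 3: X2 → X4 ← X3 → X5
  X4 is a collider here and neither X4 nor any of its descendants is conditioned on, so the collider stays closed — the path is blocked at X4.
Path 4: X2 → X4 ← X1 → X5
  X4 is a collider here and neither X4 nor any of its descendants is conditioned on, so the collider stays closed — the path is blocked at X4.
At least one path is unblocked, so d-separation fails.

No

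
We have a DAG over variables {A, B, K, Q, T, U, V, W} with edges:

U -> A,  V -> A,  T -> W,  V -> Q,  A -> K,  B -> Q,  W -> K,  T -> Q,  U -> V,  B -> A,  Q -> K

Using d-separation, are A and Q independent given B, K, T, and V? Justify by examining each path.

No

5 paths connect A and Q; each must be blocked for d-separation to hold:
Path 1: A → K ← Q
  K is a collider and K is conditioned on, which opens it — no node blocks this path, so it is active.
Path 2: A → K ← W ← T → Q
  T is a fork here and T is conditioned on, so the path is blocked at T.
Path 3: A ← B → Q
  B is a fork here and B is conditioned on, so the path is blocked at B.
Path 4: A ← U → V → Q
  V is a chain here and V is conditioned on, so the path is blocked at V.
Path 5: A ← V → Q
  V is a fork here and V is conditioned on, so the path is blocked at V.
At least one path is unblocked, so d-separation fails.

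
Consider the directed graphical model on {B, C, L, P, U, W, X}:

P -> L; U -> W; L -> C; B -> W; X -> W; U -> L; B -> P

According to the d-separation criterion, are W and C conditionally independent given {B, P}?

Enumerating the 2 paths from W to C and testing each for blocking by {B, P}:
Path 1: W ← B → P → L → C
  B is a fork here and B is conditioned on, so the path is blocked at B.
Path 2: W ← U → L → C
  U is a fork and U is not conditioned on; L is a chain and L is not conditioned on — no node blocks this path, so it is active.
Because an active path exists, W and C are not d-separated.

No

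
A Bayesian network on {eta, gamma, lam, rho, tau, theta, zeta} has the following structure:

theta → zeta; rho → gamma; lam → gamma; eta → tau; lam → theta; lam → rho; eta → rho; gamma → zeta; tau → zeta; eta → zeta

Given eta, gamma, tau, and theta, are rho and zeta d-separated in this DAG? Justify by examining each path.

Yes

We examine all 6 paths between rho and zeta:
  1. rho ← eta → tau → zeta — eta:fork[blocks]; tau:chain[blocks] ⇒ blocked
  2. rho ← eta → zeta — eta:fork[blocks] ⇒ blocked
  3. rho ← lam → theta → zeta — lam:fork[open]; theta:chain[blocks] ⇒ blocked
  4. rho ← lam → gamma → zeta — lam:fork[open]; gamma:chain[blocks] ⇒ blocked
  5. rho → gamma ← lam → theta → zeta — gamma:collider[open]; lam:fork[open]; theta:chain[blocks] ⇒ blocked
  6. rho → gamma → zeta — gamma:chain[blocks] ⇒ blocked
Since every path is blocked, d-separation holds.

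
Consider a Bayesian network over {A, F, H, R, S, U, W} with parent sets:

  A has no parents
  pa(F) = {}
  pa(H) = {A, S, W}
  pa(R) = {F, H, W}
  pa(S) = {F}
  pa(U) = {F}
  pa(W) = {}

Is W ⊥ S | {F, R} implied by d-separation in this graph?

We examine all 4 paths between W and S:
  1. W → H ← S — H:collider[open] ⇒ active
  2. W → H → R ← F → S — H:chain[open]; R:collider[open]; F:fork[blocks] ⇒ blocked
  3. W → R ← H ← S — R:collider[open]; H:chain[open] ⇒ active
  4. W → R ← F → S — R:collider[open]; F:fork[blocks] ⇒ blocked
Since the path W → H ← S is active, W and S are not d-separated given {F, R}.

No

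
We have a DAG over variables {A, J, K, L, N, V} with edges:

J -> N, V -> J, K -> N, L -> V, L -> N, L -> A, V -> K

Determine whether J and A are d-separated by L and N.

4 paths connect J and A; each must be blocked for d-separation to hold:
  1. J → N ← L → A — N:collider[open]; L:fork[blocks] ⇒ blocked
  2. J → N ← K ← V ← L → A — N:collider[open]; K:chain[open]; V:chain[open]; L:fork[blocks] ⇒ blocked
  3. J ← V ← L → A — V:chain[open]; L:fork[blocks] ⇒ blocked
  4. J ← V → K → N ← L → A — V:fork[open]; K:chain[open]; N:collider[open]; L:fork[blocks] ⇒ blocked
All paths are blocked; J ⊥ A | {L, N} holds.

Yes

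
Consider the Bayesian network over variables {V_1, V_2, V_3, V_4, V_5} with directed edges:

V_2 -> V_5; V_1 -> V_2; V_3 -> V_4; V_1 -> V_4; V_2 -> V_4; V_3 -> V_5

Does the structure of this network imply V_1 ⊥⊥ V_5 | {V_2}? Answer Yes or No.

4 paths connect V_1 and V_5; each must be blocked for d-separation to hold:
Path 1: V_1 → V_2 → V_5
  V_2 is a chain here and V_2 is conditioned on, so the path is blocked at V_2.
Path 2: V_1 → V_2 → V_4 ← V_3 → V_5
  V_2 is a chain here and V_2 is conditioned on, so the path is blocked at V_2.
Path 3: V_1 → V_4 ← V_2 → V_5
  V_4 is a collider here and neither V_4 nor any of its descendants is conditioned on, so the collider stays closed — the path is blocked at V_4.
Path 4: V_1 → V_4 ← V_3 → V_5
  V_4 is a collider here and neither V_4 nor any of its descendants is conditioned on, so the collider stays closed — the path is blocked at V_4.
Since every path is blocked, d-separation holds.

Yes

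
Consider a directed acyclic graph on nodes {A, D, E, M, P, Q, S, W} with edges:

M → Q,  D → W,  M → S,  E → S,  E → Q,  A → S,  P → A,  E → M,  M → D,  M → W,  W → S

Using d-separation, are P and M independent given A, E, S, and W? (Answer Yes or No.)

Yes

There are 5 undirected paths between P and M; checking each against the conditioning set {A, E, S, W}:
Path 1: P → A → S ← E → Q ← M
  A is a chain here and A is conditioned on, so the path is blocked at A.
Path 2: P → A → S ← E → M
  A is a chain here and A is conditioned on, so the path is blocked at A.
Path 3: P → A → S ← W ← D ← M
  A is a chain here and A is conditioned on, so the path is blocked at A.
Path 4: P → A → S ← W ← M
  A is a chain here and A is conditioned on, so the path is blocked at A.
Path 5: P → A → S ← M
  A is a chain here and A is conditioned on, so the path is blocked at A.
Every path is blocked, so P and M are d-separated given {A, E, S, W}.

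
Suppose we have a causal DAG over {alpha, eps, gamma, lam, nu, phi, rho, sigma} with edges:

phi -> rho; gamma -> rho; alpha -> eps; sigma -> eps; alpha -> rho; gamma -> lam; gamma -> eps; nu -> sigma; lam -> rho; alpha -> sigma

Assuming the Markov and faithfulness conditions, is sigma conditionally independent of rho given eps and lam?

No

We examine all 6 paths between sigma and rho:
Path 1: sigma → eps ← alpha → rho
  eps is a collider and eps is conditioned on, which opens it; alpha is a fork and alpha is not conditioned on — no node blocks this path, so it is active.
Path 2: sigma → eps ← gamma → lam → rho
  lam is a chain here and lam is conditioned on, so the path is blocked at lam.
Path 3: sigma → eps ← gamma → rho
  eps is a collider and eps is conditioned on, which opens it; gamma is a fork and gamma is not conditioned on — no node blocks this path, so it is active.
Path 4: sigma ← alpha → eps ← gamma → lam → rho
  lam is a chain here and lam is conditioned on, so the path is blocked at lam.
Path 5: sigma ← alpha → eps ← gamma → rho
  alpha is a fork and alpha is not conditioned on; eps is a collider and eps is conditioned on, which opens it; gamma is a fork and gamma is not conditioned on — no node blocks this path, so it is active.
Path 6: sigma ← alpha → rho
  alpha is a fork and alpha is not conditioned on — no node blocks this path, so it is active.
Since the path sigma → eps ← alpha → rho is active, sigma and rho are not d-separated given {eps, lam}.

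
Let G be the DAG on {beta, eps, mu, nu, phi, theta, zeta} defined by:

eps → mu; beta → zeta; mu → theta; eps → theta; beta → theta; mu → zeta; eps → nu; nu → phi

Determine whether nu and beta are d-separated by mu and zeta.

We examine all 4 paths between nu and beta:
  1. nu ← eps → theta ← mu → zeta ← beta — eps:fork[open]; theta:collider[blocks]; mu:fork[blocks]; zeta:collider[open] ⇒ blocked
  2. nu ← eps → theta ← beta — eps:fork[open]; theta:collider[blocks] ⇒ blocked
  3. nu ← eps → mu → theta ← beta — eps:fork[open]; mu:chain[blocks]; theta:collider[blocks] ⇒ blocked
  4. nu ← eps → mu → zeta ← beta — eps:fork[open]; mu:chain[blocks]; zeta:collider[open] ⇒ blocked
Every path is blocked, so nu and beta are d-separated given {mu, zeta}.

Yes — nu and beta are d-separated given {mu, zeta}.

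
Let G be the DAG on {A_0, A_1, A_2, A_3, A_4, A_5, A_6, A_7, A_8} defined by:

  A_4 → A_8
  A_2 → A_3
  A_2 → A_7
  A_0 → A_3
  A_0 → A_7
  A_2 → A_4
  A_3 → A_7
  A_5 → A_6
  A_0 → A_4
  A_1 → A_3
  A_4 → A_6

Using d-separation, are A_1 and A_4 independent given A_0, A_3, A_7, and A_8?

Enumerating the 6 paths from A_1 to A_4 and testing each for blocking by {A_0, A_3, A_7, A_8}:
Path 1: A_1 → A_3 → A_7 ← A_2 → A_4
  A_3 is a chain here and A_3 is conditioned on, so the path is blocked at A_3.
Path 2: A_1 → A_3 → A_7 ← A_0 → A_4
  A_3 is a chain here and A_3 is conditioned on, so the path is blocked at A_3.
Path 3: A_1 → A_3 ← A_2 → A_7 ← A_0 → A_4
  A_0 is a fork here and A_0 is conditioned on, so the path is blocked at A_0.
Path 4: A_1 → A_3 ← A_2 → A_4
  A_3 is a collider and A_3 is conditioned on, which opens it; A_2 is a fork and A_2 is not conditioned on — no node blocks this path, so it is active.
Path 5: A_1 → A_3 ← A_0 → A_7 ← A_2 → A_4
  A_0 is a fork here and A_0 is conditioned on, so the path is blocked at A_0.
Path 6: A_1 → A_3 ← A_0 → A_4
  A_0 is a fork here and A_0 is conditioned on, so the path is blocked at A_0.
Since the path A_1 → A_3 ← A_2 → A_4 is active, A_1 and A_4 are not d-separated given {A_0, A_3, A_7, A_8}.

No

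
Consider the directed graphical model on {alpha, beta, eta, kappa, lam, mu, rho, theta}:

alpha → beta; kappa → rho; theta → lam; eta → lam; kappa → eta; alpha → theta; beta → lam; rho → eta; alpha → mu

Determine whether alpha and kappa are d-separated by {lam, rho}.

No

We examine all 4 paths between alpha and kappa:
Path 1: alpha → theta → lam ← eta ← kappa
  theta is a chain and theta is not conditioned on; lam is a collider and lam is conditioned on, which opens it; eta is a chain and eta is not conditioned on — no node blocks this path, so it is active.
Path 2: alpha → theta → lam ← eta ← rho ← kappa
  rho is a chain here and rho is conditioned on, so the path is blocked at rho.
Path 3: alpha → beta → lam ← eta ← kappa
  beta is a chain and beta is not conditioned on; lam is a collider and lam is conditioned on, which opens it; eta is a chain and eta is not conditioned on — no node blocks this path, so it is active.
Path 4: alpha → beta → lam ← eta ← rho ← kappa
  rho is a chain here and rho is conditioned on, so the path is blocked at rho.
Since the path alpha → theta → lam ← eta ← kappa is active, alpha and kappa are not d-separated given {lam, rho}.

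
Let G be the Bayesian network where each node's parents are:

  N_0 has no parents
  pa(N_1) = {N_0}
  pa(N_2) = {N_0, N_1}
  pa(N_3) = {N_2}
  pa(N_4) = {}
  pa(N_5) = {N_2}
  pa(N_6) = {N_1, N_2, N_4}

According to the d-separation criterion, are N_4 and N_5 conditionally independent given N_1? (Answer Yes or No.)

Enumerating the 3 paths from N_4 to N_5 and testing each for blocking by {N_1}:
  1. N_4 → N_6 ← N_1 ← N_0 → N_2 → N_5 — N_6:collider[blocks]; N_1:chain[blocks]; N_0:fork[open]; N_2:chain[open] ⇒ blocked
  2. N_4 → N_6 ← N_1 → N_2 → N_5 — N_6:collider[blocks]; N_1:fork[blocks]; N_2:chain[open] ⇒ blocked
  3. N_4 → N_6 ← N_2 → N_5 — N_6:collider[blocks]; N_2:fork[open] ⇒ blocked
Since every path is blocked, d-separation holds.

Yes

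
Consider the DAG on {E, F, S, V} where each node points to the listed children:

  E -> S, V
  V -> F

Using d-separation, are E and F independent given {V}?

Yes

Only one path connects E and F:
  1. E → V → F — V:chain[blocks] ⇒ blocked
Since every path is blocked, d-separation holds.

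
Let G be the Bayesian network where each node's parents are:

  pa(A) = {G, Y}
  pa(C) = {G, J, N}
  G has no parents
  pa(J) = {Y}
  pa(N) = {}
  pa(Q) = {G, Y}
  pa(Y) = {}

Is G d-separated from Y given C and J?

There are 3 undirected paths between G and Y; checking each against the conditioning set {C, J}:
  1. G → A ← Y — A:collider[blocks] ⇒ blocked
  2. G → Q ← Y — Q:collider[blocks] ⇒ blocked
  3. G → C ← J ← Y — C:collider[open]; J:chain[blocks] ⇒ blocked
Every path is blocked, so G and Y are d-separated given {C, J}.

Yes — G and Y are d-separated given {C, J}.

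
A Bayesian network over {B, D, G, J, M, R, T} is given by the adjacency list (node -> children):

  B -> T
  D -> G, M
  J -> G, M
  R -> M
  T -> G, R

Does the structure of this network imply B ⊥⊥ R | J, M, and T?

Yes

3 paths connect B and R; each must be blocked for d-separation to hold:
Path 1: B → T → R
  T is a chain here and T is conditioned on, so the path is blocked at T.
Path 2: B → T → G ← D → M ← R
  T is a chain here and T is conditioned on, so the path is blocked at T.
Path 3: B → T → G ← J → M ← R
  T is a chain here and T is conditioned on, so the path is blocked at T.
All paths are blocked; B ⊥ R | {J, M, T} holds.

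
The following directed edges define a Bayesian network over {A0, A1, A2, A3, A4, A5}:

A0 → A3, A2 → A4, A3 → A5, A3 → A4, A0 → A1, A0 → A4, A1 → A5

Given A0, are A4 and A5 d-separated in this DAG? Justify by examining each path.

No — A4 and A5 are not d-separated given {A0}.

Enumerating the 4 paths from A4 to A5 and testing each for blocking by {A0}:
Path 1: A4 ← A0 → A3 → A5
  A0 is a fork here and A0 is conditioned on, so the path is blocked at A0.
Path 2: A4 ← A0 → A1 → A5
  A0 is a fork here and A0 is conditioned on, so the path is blocked at A0.
Path 3: A4 ← A3 → A5
  A3 is a fork and A3 is not conditioned on — no node blocks this path, so it is active.
Path 4: A4 ← A3 ← A0 → A1 → A5
  A0 is a fork here and A0 is conditioned on, so the path is blocked at A0.
Because an active path exists, A4 and A5 are not d-separated.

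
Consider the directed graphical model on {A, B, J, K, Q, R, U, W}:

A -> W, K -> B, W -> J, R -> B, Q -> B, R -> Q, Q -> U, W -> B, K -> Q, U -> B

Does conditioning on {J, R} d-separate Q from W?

Yes — Q and W are d-separated given {J, R}.

4 paths connect Q and W; each must be blocked for d-separation to hold:
Path 1: Q ← R → B ← W
  R is a fork here and R is conditioned on, so the path is blocked at R.
Path 2: Q → U → B ← W
  B is a collider here and neither B nor any of its descendants is conditioned on, so the collider stays closed — the path is blocked at B.
Path 3: Q → B ← W
  B is a collider here and neither B nor any of its descendants is conditioned on, so the collider stays closed — the path is blocked at B.
Path 4: Q ← K → B ← W
  B is a collider here and neither B nor any of its descendants is conditioned on, so the collider stays closed — the path is blocked at B.
Since every path is blocked, d-separation holds.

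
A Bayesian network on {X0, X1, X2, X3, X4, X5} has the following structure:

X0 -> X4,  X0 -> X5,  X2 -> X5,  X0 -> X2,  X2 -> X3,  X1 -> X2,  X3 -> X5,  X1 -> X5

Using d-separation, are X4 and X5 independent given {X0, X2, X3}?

Yes — X4 and X5 are d-separated given {X0, X2, X3}.

Enumerating the 4 paths from X4 to X5 and testing each for blocking by {X0, X2, X3}:
  1. X4 ← X0 → X2 → X5 — X0:fork[blocks]; X2:chain[blocks] ⇒ blocked
  2. X4 ← X0 → X2 ← X1 → X5 — X0:fork[blocks]; X2:collider[open]; X1:fork[open] ⇒ blocked
  3. X4 ← X0 → X2 → X3 → X5 — X0:fork[blocks]; X2:chain[blocks]; X3:chain[blocks] ⇒ blocked
  4. X4 ← X0 → X5 — X0:fork[blocks] ⇒ blocked
Every path is blocked, so X4 and X5 are d-separated given {X0, X2, X3}.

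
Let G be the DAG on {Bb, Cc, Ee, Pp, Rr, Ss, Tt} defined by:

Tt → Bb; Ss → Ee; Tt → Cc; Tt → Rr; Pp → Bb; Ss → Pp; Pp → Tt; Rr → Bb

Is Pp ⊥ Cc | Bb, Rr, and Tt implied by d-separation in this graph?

There are 3 undirected paths between Pp and Cc; checking each against the conditioning set {Bb, Rr, Tt}:
Path 1: Pp → Tt → Cc
  Tt is a chain here and Tt is conditioned on, so the path is blocked at Tt.
Path 2: Pp → Bb ← Tt → Cc
  Tt is a fork here and Tt is conditioned on, so the path is blocked at Tt.
Path 3: Pp → Bb ← Rr ← Tt → Cc
  Rr is a chain here and Rr is conditioned on, so the path is blocked at Rr.
All paths are blocked; Pp ⊥ Cc | {Bb, Rr, Tt} holds.

Yes — Pp and Cc are d-separated given {Bb, Rr, Tt}.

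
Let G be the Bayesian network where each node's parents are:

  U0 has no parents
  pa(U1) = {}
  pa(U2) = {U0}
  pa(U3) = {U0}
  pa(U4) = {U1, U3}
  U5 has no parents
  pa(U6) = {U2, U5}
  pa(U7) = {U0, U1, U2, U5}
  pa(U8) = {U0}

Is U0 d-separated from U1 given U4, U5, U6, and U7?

There are 4 undirected paths between U0 and U1; checking each against the conditioning set {U4, U5, U6, U7}:
  1. U0 → U7 ← U1 — U7:collider[open] ⇒ active
  2. U0 → U2 → U7 ← U1 — U2:chain[open]; U7:collider[open] ⇒ active
  3. U0 → U2 → U6 ← U5 → U7 ← U1 — U2:chain[open]; U6:collider[open]; U5:fork[blocks]; U7:collider[open] ⇒ blocked
  4. U0 → U3 → U4 ← U1 — U3:chain[open]; U4:collider[open] ⇒ active
At least one path is unblocked, so d-separation fails.

No — U0 and U1 are not d-separated given {U4, U5, U6, U7}.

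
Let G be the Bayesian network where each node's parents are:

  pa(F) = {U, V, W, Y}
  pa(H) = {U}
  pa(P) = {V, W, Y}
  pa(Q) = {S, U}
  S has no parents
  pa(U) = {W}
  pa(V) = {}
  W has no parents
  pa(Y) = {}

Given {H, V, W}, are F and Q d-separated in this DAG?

There are 4 undirected paths between F and Q; checking each against the conditioning set {H, V, W}:
Path 1: F ← W → U → Q
  W is a fork here and W is conditioned on, so the path is blocked at W.
Path 2: F ← U → Q
  U is a fork and U is not conditioned on — no node blocks this path, so it is active.
Path 3: F ← Y → P ← W → U → Q
  P is a collider here and neither P nor any of its descendants is conditioned on, so the collider stays closed — the path is blocked at P.
Path 4: F ← V → P ← W → U → Q
  V is a fork here and V is conditioned on, so the path is blocked at V.
At least one path is unblocked, so d-separation fails.

No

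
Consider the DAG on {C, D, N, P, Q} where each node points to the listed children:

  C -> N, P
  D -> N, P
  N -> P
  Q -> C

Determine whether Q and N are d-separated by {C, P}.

Yes

There are 3 undirected paths between Q and N; checking each against the conditioning set {C, P}:
  1. Q → C → P ← D → N — C:chain[blocks]; P:collider[open]; D:fork[open] ⇒ blocked
  2. Q → C → P ← N — C:chain[blocks]; P:collider[open] ⇒ blocked
  3. Q → C → N — C:chain[blocks] ⇒ blocked
All paths are blocked; Q ⊥ N | {C, P} holds.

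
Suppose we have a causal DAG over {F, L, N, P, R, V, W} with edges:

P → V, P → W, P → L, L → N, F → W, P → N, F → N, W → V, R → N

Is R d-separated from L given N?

No — R and L are not d-separated given {N}.

Enumerating the 4 paths from R to L and testing each for blocking by {N}:
Path 1: R → N ← P → L
  N is a collider and N is conditioned on, which opens it; P is a fork and P is not conditioned on — no node blocks this path, so it is active.
Path 2: R → N ← L
  N is a collider and N is conditioned on, which opens it — no node blocks this path, so it is active.
Path 3: R → N ← F → W ← P → L
  W is a collider here and neither W nor any of its descendants is conditioned on, so the collider stays closed — the path is blocked at W.
Path 4: R → N ← F → W → V ← P → L
  V is a collider here and neither V nor any of its descendants is conditioned on, so the collider stays closed — the path is blocked at V.
At least one path is unblocked, so d-separation fails.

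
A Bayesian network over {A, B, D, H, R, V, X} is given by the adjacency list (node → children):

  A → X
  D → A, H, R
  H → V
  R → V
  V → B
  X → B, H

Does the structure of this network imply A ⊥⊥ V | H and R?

Enumerating the 6 paths from A to V and testing each for blocking by {H, R}:
  1. A ← D → R → V — D:fork[open]; R:chain[blocks] ⇒ blocked
  2. A ← D → H ← X → B ← V — D:fork[open]; H:collider[open]; X:fork[open]; B:collider[blocks] ⇒ blocked
  3. A ← D → H → V — D:fork[open]; H:chain[blocks] ⇒ blocked
  4. A → X → B ← V — X:chain[open]; B:collider[blocks] ⇒ blocked
  5. A → X → H ← D → R → V — X:chain[open]; H:collider[open]; D:fork[open]; R:chain[blocks] ⇒ blocked
  6. A → X → H → V — X:chain[open]; H:chain[blocks] ⇒ blocked
Since every path is blocked, d-separation holds.

Yes — A and V are d-separated given {H, R}.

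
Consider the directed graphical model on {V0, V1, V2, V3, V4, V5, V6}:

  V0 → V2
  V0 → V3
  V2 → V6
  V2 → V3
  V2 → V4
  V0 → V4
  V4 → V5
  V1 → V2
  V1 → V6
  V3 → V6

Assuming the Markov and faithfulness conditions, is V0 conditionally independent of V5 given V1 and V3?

Enumerating the 5 paths from V0 to V5 and testing each for blocking by {V1, V3}:
  1. V0 → V2 → V4 → V5 — V2:chain[open]; V4:chain[open] ⇒ active
  2. V0 → V4 → V5 — V4:chain[open] ⇒ active
  3. V0 → V3 → V6 ← V2 → V4 → V5 — V3:chain[blocks]; V6:collider[blocks]; V2:fork[open]; V4:chain[open] ⇒ blocked
  4. V0 → V3 → V6 ← V1 → V2 → V4 → V5 — V3:chain[blocks]; V6:collider[blocks]; V1:fork[blocks]; V2:chain[open]; V4:chain[open] ⇒ blocked
  5. V0 → V3 ← V2 → V4 → V5 — V3:collider[open]; V2:fork[open]; V4:chain[open] ⇒ active
At least one path is unblocked, so d-separation fails.

No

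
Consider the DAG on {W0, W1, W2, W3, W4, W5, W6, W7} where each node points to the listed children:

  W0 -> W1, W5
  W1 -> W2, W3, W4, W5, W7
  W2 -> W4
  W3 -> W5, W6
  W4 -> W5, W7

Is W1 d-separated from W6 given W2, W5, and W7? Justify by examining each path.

No

6 paths connect W1 and W6; each must be blocked for d-separation to hold:
  1. W1 → W4 → W5 ← W3 → W6 — W4:chain[open]; W5:collider[open]; W3:fork[open] ⇒ active
  2. W1 → W7 ← W4 → W5 ← W3 → W6 — W7:collider[open]; W4:fork[open]; W5:collider[open]; W3:fork[open] ⇒ active
  3. W1 → W3 → W6 — W3:chain[open] ⇒ active
  4. W1 → W2 → W4 → W5 ← W3 → W6 — W2:chain[blocks]; W4:chain[open]; W5:collider[open]; W3:fork[open] ⇒ blocked
  5. W1 → W5 ← W3 → W6 — W5:collider[open]; W3:fork[open] ⇒ active
  6. W1 ← W0 → W5 ← W3 → W6 — W0:fork[open]; W5:collider[open]; W3:fork[open] ⇒ active
Because an active path exists, W1 and W6 are not d-separated.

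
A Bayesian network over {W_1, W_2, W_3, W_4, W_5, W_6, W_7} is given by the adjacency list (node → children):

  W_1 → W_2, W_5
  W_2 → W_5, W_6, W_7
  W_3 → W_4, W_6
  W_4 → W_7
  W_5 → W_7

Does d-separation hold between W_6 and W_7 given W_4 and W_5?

No

4 paths connect W_6 and W_7; each must be blocked for d-separation to hold:
  1. W_6 ← W_3 → W_4 → W_7 — W_3:fork[open]; W_4:chain[blocks] ⇒ blocked
  2. W_6 ← W_2 ← W_1 → W_5 → W_7 — W_2:chain[open]; W_1:fork[open]; W_5:chain[blocks] ⇒ blocked
  3. W_6 ← W_2 → W_7 — W_2:fork[open] ⇒ active
  4. W_6 ← W_2 → W_5 → W_7 — W_2:fork[open]; W_5:chain[blocks] ⇒ blocked
Because an active path exists, W_6 and W_7 are not d-separated.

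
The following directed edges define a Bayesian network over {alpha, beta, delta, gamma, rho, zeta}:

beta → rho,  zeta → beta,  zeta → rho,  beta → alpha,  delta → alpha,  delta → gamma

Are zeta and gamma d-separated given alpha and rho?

We examine all 2 paths between zeta and gamma:
  1. zeta → beta → alpha ← delta → gamma — beta:chain[open]; alpha:collider[open]; delta:fork[open] ⇒ active
  2. zeta → rho ← beta → alpha ← delta → gamma — rho:collider[open]; beta:fork[open]; alpha:collider[open]; delta:fork[open] ⇒ active
Since the path zeta → beta → alpha ← delta → gamma is active, zeta and gamma are not d-separated given {alpha, rho}.

No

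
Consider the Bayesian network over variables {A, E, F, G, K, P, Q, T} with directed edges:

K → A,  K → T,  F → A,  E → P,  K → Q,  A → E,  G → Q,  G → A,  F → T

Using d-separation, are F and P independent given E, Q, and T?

There are 3 undirected paths between F and P; checking each against the conditioning set {E, Q, T}:
Path 1: F → A → E → P
  E is a chain here and E is conditioned on, so the path is blocked at E.
Path 2: F → T ← K → A → E → P
  E is a chain here and E is conditioned on, so the path is blocked at E.
Path 3: F → T ← K → Q ← G → A → E → P
  E is a chain here and E is conditioned on, so the path is blocked at E.
Every path is blocked, so F and P are d-separated given {E, Q, T}.

Yes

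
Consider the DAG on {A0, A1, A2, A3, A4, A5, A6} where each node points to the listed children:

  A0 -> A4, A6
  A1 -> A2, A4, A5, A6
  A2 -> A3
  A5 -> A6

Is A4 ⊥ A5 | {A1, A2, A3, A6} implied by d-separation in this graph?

No

Enumerating the 4 paths from A4 to A5 and testing each for blocking by {A1, A2, A3, A6}:
  1. A4 ← A0 → A6 ← A5 — A0:fork[open]; A6:collider[open] ⇒ active
  2. A4 ← A0 → A6 ← A1 → A5 — A0:fork[open]; A6:collider[open]; A1:fork[blocks] ⇒ blocked
  3. A4 ← A1 → A6 ← A5 — A1:fork[blocks]; A6:collider[open] ⇒ blocked
  4. A4 ← A1 → A5 — A1:fork[blocks] ⇒ blocked
Since the path A4 ← A0 → A6 ← A5 is active, A4 and A5 are not d-separated given {A1, A2, A3, A6}.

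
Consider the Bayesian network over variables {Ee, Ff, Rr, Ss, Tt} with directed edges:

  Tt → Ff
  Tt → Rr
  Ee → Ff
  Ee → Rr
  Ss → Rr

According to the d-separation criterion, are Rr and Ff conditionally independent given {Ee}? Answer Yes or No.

No

We examine all 2 paths between Rr and Ff:
Path 1: Rr ← Tt → Ff
  Tt is a fork and Tt is not conditioned on — no node blocks this path, so it is active.
Path 2: Rr ← Ee → Ff
  Ee is a fork here and Ee is conditioned on, so the path is blocked at Ee.
Because an active path exists, Rr and Ff are not d-separated.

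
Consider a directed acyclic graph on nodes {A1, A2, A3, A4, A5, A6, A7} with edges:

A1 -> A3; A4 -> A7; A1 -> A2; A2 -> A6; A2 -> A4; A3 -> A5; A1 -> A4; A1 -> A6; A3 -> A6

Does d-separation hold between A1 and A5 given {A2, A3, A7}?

Yes — A1 and A5 are d-separated given {A2, A3, A7}.

Enumerating the 4 paths from A1 to A5 and testing each for blocking by {A2, A3, A7}:
Path 1: A1 → A2 → A6 ← A3 → A5
  A2 is a chain here and A2 is conditioned on, so the path is blocked at A2.
Path 2: A1 → A6 ← A3 → A5
  A6 is a collider here and neither A6 nor any of its descendants is conditioned on, so the collider stays closed — the path is blocked at A6.
Path 3: A1 → A4 ← A2 → A6 ← A3 → A5
  A2 is a fork here and A2 is conditioned on, so the path is blocked at A2.
Path 4: A1 → A3 → A5
  A3 is a chain here and A3 is conditioned on, so the path is blocked at A3.
Since every path is blocked, d-separation holds.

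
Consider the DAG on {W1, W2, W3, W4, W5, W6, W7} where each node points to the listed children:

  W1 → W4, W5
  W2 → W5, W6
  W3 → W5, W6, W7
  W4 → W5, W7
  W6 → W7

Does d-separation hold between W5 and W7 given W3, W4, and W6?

Yes — W5 and W7 are d-separated given {W3, W4, W6}.

Enumerating the 6 paths from W5 to W7 and testing each for blocking by {W3, W4, W6}:
Path 1: W5 ← W3 → W7
  W3 is a fork here and W3 is conditioned on, so the path is blocked at W3.
Path 2: W5 ← W3 → W6 → W7
  W3 is a fork here and W3 is conditioned on, so the path is blocked at W3.
Path 3: W5 ← W4 → W7
  W4 is a fork here and W4 is conditioned on, so the path is blocked at W4.
Path 4: W5 ← W2 → W6 → W7
  W6 is a chain here and W6 is conditioned on, so the path is blocked at W6.
Path 5: W5 ← W2 → W6 ← W3 → W7
  W3 is a fork here and W3 is conditioned on, so the path is blocked at W3.
Path 6: W5 ← W1 → W4 → W7
  W4 is a chain here and W4 is conditioned on, so the path is blocked at W4.
All paths are blocked; W5 ⊥ W7 | {W3, W4, W6} holds.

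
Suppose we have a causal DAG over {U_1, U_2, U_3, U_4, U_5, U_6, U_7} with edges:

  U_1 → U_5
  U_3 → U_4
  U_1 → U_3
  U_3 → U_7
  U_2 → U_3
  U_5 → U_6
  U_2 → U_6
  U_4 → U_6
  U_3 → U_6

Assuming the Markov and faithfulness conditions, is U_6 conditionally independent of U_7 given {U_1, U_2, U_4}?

No — U_6 and U_7 are not d-separated given {U_1, U_2, U_4}.

There are 4 undirected paths between U_6 and U_7; checking each against the conditioning set {U_1, U_2, U_4}:
Path 1: U_6 ← U_5 ← U_1 → U_3 → U_7
  U_1 is a fork here and U_1 is conditioned on, so the path is blocked at U_1.
Path 2: U_6 ← U_4 ← U_3 → U_7
  U_4 is a chain here and U_4 is conditioned on, so the path is blocked at U_4.
Path 3: U_6 ← U_2 → U_3 → U_7
  U_2 is a fork here and U_2 is conditioned on, so the path is blocked at U_2.
Path 4: U_6 ← U_3 → U_7
  U_3 is a fork and U_3 is not conditioned on — no node blocks this path, so it is active.
At least one path is unblocked, so d-separation fails.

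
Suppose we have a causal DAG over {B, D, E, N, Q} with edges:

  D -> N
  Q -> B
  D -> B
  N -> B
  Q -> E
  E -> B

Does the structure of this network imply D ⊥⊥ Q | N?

Yes

We examine all 4 paths between D and Q:
Path 1: D → N → B ← Q
  N is a chain here and N is conditioned on, so the path is blocked at N.
Path 2: D → N → B ← E ← Q
  N is a chain here and N is conditioned on, so the path is blocked at N.
Path 3: D → B ← Q
  B is a collider here and neither B nor any of its descendants is conditioned on, so the collider stays closed — the path is blocked at B.
Path 4: D → B ← E ← Q
  B is a collider here and neither B nor any of its descendants is conditioned on, so the collider stays closed — the path is blocked at B.
All paths are blocked; D ⊥ Q | {N} holds.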